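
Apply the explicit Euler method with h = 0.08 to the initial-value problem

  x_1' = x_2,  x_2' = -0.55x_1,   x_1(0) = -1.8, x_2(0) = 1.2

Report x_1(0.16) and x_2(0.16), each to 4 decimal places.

Euler on (x_1,x_2): x_1_{n+1} = x_1_n + h·x_1', x_2_{n+1} = x_2_n + h·x_2'.
0.000000: (-1.800000, 1.200000); f=(1.200000, 0.990000) → (-1.704000, 1.279200)
0.080000: (-1.704000, 1.279200); f=(1.279200, 0.937200) → (-1.601664, 1.354176)
(x_1(0.16), x_2(0.16)) ≈ (-1.6017, 1.3542)

-1.6017, 1.3542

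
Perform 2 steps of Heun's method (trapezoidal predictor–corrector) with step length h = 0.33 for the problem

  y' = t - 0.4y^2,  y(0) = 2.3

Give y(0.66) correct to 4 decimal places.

1.6284

Heun: k1 = f(t_n, y_n); k2 = f(t_n + h, y_n + h·k1); y_{n+1} = y_n + (h/2)·(k1 + k2).
t=0.000000, y=2.300000:
  k1 = f(0.000000, 2.300000) = -2.116000
  k2 = f(0.330000, 1.601720) = -0.696203
  y ← 2.300000 + (0.33/2)·(-2.116000 + (-0.696203)) = 1.835987
t=0.330000, y=1.835987:
  k1 = f(0.330000, 1.835987) = -1.018339
  k2 = f(0.660000, 1.499935) = -0.239922
  y ← 1.835987 + (0.33/2)·(-1.018339 + (-0.239922)) = 1.628374
y(0.66) ≈ 1.6284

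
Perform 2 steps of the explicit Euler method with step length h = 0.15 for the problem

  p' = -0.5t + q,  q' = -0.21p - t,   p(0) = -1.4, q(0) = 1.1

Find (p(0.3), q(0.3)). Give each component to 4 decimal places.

-1.0746, 1.1605

Euler on (p,q): p_{n+1} = p_n + h·p', q_{n+1} = q_n + h·q'.
0.000000: (-1.400000, 1.100000); f=(1.100000, 0.294000) → (-1.235000, 1.144100)
0.150000: (-1.235000, 1.144100); f=(1.069100, 0.109350) → (-1.074635, 1.160503)
(p(0.3), q(0.3)) ≈ (-1.0746, 1.1605)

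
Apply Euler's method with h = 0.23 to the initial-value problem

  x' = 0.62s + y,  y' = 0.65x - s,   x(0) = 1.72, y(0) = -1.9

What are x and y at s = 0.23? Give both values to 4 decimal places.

1.2830, -1.6429

Euler on (x,y): x_{n+1} = x_n + h·x', y_{n+1} = y_n + h·y'.
0.000000: (1.720000, -1.900000); f=(-1.900000, 1.118000) → (1.283000, -1.642860)
(x(0.23), y(0.23)) ≈ (1.2830, -1.6429)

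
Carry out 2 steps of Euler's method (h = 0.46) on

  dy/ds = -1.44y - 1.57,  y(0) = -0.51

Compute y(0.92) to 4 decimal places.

-1.0241

Euler: y_{n+1} = y_n + h·f(s_n, y_n).
s=0.000000, y=-0.510000: f=-0.835600 → y ← -0.510000 + 0.46·(-0.835600) = -0.894376
s=0.460000, y=-0.894376: f=-0.282099 → y ← -0.894376 + 0.46·(-0.282099) = -1.024141
y(0.92) ≈ -1.0241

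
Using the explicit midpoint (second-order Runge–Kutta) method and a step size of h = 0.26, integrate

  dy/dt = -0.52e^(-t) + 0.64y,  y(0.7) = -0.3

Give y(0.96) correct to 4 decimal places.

Midpoint: k1 = f(t_n, y_n); k2 = f(t_n + h/2, y_n + (h/2)·k1); y_{n+1} = y_n + h·k2.
t=0.700000, y=-0.300000:
  k1 = f(0.700000, -0.300000) = -0.450224
  k2 = f(0.830000, -0.358529) = -0.456204
  y ← -0.300000 + 0.26·(-0.456204) = -0.418613
y(0.96) ≈ -0.4186

-0.4186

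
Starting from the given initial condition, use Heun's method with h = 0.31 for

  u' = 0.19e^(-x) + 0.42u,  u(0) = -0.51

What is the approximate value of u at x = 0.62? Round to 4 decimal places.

Heun: k1 = f(x_n, u_n); k2 = f(x_n + h, u_n + h·k1); u_{n+1} = u_n + (h/2)·(k1 + k2).
x=0.000000, u=-0.510000:
  k1 = f(0.000000, -0.510000) = -0.024200
  k2 = f(0.310000, -0.517502) = -0.077996
  u ← -0.510000 + (0.31/2)·(-0.024200 + (-0.077996)) = -0.525840
x=0.310000, u=-0.525840:
  k1 = f(0.310000, -0.525840) = -0.081498
  k2 = f(0.620000, -0.551105) = -0.129255
  u ← -0.525840 + (0.31/2)·(-0.081498 + (-0.129255)) = -0.558507
u(0.62) ≈ -0.5585

-0.5585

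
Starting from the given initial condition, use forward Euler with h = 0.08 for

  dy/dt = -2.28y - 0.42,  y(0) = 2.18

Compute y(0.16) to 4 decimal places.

1.3962

Euler: y_{n+1} = y_n + h·f(t_n, y_n).
t=0.000000, y=2.180000: f=-5.390400 → y ← 2.180000 + 0.08·(-5.390400) = 1.748768
t=0.080000, y=1.748768: f=-4.407191 → y ← 1.748768 + 0.08·(-4.407191) = 1.396193
y(0.16) ≈ 1.3962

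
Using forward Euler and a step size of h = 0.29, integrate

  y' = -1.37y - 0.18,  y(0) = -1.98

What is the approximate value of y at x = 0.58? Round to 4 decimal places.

Euler: y_{n+1} = y_n + h·f(x_n, y_n).
x=0.000000, y=-1.980000: f=2.532600 → y ← -1.980000 + 0.29·2.532600 = -1.245546
x=0.290000, y=-1.245546: f=1.526398 → y ← -1.245546 + 0.29·1.526398 = -0.802891
y(0.58) ≈ -0.8029

-0.8029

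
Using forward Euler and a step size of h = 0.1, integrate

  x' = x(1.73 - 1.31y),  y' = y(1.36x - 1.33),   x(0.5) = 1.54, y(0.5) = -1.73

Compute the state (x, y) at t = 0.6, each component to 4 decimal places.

2.1554, -1.8622

Euler on (x,y): x_{n+1} = x_n + h·x', y_{n+1} = y_n + h·y'.
0.500000: (1.540000, -1.730000); f=(6.154302, -1.322412) → (2.155430, -1.862241)
(x(0.6), y(0.6)) ≈ (2.1554, -1.8622)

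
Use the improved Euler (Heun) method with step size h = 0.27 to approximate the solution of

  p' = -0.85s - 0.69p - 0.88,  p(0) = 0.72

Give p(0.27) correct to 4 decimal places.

Heun: k1 = f(s_n, p_n); k2 = f(s_n + h, p_n + h·k1); p_{n+1} = p_n + (h/2)·(k1 + k2).
s=0.000000, p=0.720000:
  k1 = f(0.000000, 0.720000) = -1.376800
  k2 = f(0.270000, 0.348264) = -1.349802
  p ← 0.720000 + (0.27/2)·(-1.376800 + (-1.349802)) = 0.351909
p(0.27) ≈ 0.3519

0.3519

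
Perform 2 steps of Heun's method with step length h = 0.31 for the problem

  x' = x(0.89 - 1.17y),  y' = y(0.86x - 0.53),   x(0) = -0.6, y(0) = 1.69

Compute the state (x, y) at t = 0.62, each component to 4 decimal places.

-0.4191, 0.9591

Heun on (x,y): k1 = f(t_n, state_n); k2 = f(t_n + h, state_n + h·k1); state_{n+1} = state_n + (h/2)·(k1 + k2).
0.000000: (-0.600000, 1.690000)
  k1 = (0.652380, -1.767740)
  predictor → (-0.397762, 1.142001)
  k2 = (0.177458, -0.995911)
  → (-0.471375, 1.261634)
0.310000: (-0.471375, 1.261634)
  k1 = (0.276279, -1.180111)
  predictor → (-0.385729, 0.895800)
  k2 = (0.060978, -0.771935)
  → (-0.419100, 0.959067)
(x(0.62), y(0.62)) ≈ (-0.4191, 0.9591)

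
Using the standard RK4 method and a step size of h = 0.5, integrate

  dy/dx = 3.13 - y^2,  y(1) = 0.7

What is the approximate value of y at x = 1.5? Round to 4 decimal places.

1.4888

RK4: k1 = f(x_n, y_n); k2 = f(x_n + h/2, y_n + (h/2)·k1); k3 = f(x_n + h/2, y_n + (h/2)·k2); k4 = f(x_n + h, y_n + h·k3); y_{n+1} = y_n + (h/6)·(k1 + 2k2 + 2k3 + k4).
x=1.000000, y=0.700000:
  k1 = f(1.000000, 0.700000) = 2.640000
  k2 = f(1.250000, 1.360000) = 1.280400
  k3 = f(1.250000, 1.020100) = 2.089396
  k4 = f(1.500000, 1.744698) = 0.086029
  y ← 0.700000 + (0.5/6)·(k1 + 2k2 + 2k3 + k4) = 1.488802
y(1.5) ≈ 1.4888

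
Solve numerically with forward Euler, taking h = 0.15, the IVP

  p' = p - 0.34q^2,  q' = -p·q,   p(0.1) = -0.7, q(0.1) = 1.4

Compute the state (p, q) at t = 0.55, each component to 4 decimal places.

Euler on (p,q): p_{n+1} = p_n + h·p', q_{n+1} = q_n + h·q'.
0.100000: (-0.700000, 1.400000); f=(-1.366400, 0.980000) → (-0.904960, 1.547000)
0.250000: (-0.904960, 1.547000); f=(-1.718651, 1.399973) → (-1.162758, 1.756996)
0.400000: (-1.162758, 1.756996); f=(-2.212350, 2.042961) → (-1.494610, 2.063440)
(p(0.55), q(0.55)) ≈ (-1.4946, 2.0634)

-1.4946, 2.0634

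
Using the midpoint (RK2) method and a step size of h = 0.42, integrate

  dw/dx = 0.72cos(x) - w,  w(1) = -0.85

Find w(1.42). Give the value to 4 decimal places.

Midpoint: k1 = f(x_n, w_n); k2 = f(x_n + h/2, w_n + (h/2)·k1); w_{n+1} = w_n + h·k2.
x=1.000000, w=-0.850000:
  k1 = f(1.000000, -0.850000) = 1.239018
  k2 = f(1.210000, -0.589806) = 0.843980
  w ← -0.850000 + 0.42·0.843980 = -0.495528
w(1.42) ≈ -0.4955

-0.4955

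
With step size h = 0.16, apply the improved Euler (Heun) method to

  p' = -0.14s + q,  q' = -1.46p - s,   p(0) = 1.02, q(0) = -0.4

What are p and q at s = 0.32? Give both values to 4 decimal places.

Heun on (p,q): k1 = f(s_n, state_n); k2 = f(s_n + h, state_n + h·k1); state_{n+1} = state_n + (h/2)·(k1 + k2).
0.000000: (1.020000, -0.400000)
  k1 = (-0.400000, -1.489200)
  predictor → (0.956000, -0.638272)
  k2 = (-0.660672, -1.555760)
  → (0.935146, -0.643597)
0.160000: (0.935146, -0.643597)
  k1 = (-0.665997, -1.525314)
  predictor → (0.828587, -0.887647)
  k2 = (-0.932447, -1.529737)
  → (0.807271, -0.888001)
(p(0.32), q(0.32)) ≈ (0.8073, -0.8880)

0.8073, -0.8880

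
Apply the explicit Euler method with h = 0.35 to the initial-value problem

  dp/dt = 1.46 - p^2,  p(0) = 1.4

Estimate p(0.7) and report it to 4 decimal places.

Euler: p_{n+1} = p_n + h·f(t_n, p_n).
t=0.000000, p=1.400000: f=-0.500000 → p ← 1.400000 + 0.35·(-0.500000) = 1.225000
t=0.350000, p=1.225000: f=-0.040625 → p ← 1.225000 + 0.35·(-0.040625) = 1.210781
p(0.7) ≈ 1.2108

1.2108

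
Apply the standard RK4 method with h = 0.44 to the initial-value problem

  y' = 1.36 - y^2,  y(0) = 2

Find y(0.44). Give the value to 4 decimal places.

1.4184

RK4: k1 = f(s_n, y_n); k2 = f(s_n + h/2, y_n + (h/2)·k1); k3 = f(s_n + h/2, y_n + (h/2)·k2); k4 = f(s_n + h, y_n + h·k3); y_{n+1} = y_n + (h/6)·(k1 + 2k2 + 2k3 + k4).
s=0.000000, y=2.000000:
  k1 = f(0.000000, 2.000000) = -2.640000
  k2 = f(0.220000, 1.419200) = -0.654129
  k3 = f(0.220000, 1.856092) = -2.085076
  k4 = f(0.440000, 1.082566) = 0.188050
  y ← 2.000000 + (0.44/6)·(k1 + 2k2 + 2k3 + k4) = 1.418440
y(0.44) ≈ 1.4184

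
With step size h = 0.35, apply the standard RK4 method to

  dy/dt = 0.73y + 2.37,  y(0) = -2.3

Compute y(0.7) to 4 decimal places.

RK4: k1 = f(t_n, y_n); k2 = f(t_n + h/2, y_n + (h/2)·k1); k3 = f(t_n + h/2, y_n + (h/2)·k2); k4 = f(t_n + h, y_n + h·k3); y_{n+1} = y_n + (h/6)·(k1 + 2k2 + 2k3 + k4).
t=0.000000, y=-2.300000:
  k1 = f(0.000000, -2.300000) = 0.691000
  k2 = f(0.175000, -2.179075) = 0.779275
  k3 = f(0.175000, -2.163627) = 0.790552
  k4 = f(0.350000, -2.023307) = 0.892986
  y ← -2.300000 + (0.35/6)·(k1 + 2k2 + 2k3 + k4) = -2.024454
t=0.350000, y=-2.024454:
  k1 = f(0.350000, -2.024454) = 0.892148
  k2 = f(0.525000, -1.868328) = 1.006120
  k3 = f(0.525000, -1.848383) = 1.020680
  k4 = f(0.700000, -1.667216) = 1.152932
  y ← -2.024454 + (0.35/6)·(k1 + 2k2 + 2k3 + k4) = -1.668698
y(0.7) ≈ -1.6687

-1.6687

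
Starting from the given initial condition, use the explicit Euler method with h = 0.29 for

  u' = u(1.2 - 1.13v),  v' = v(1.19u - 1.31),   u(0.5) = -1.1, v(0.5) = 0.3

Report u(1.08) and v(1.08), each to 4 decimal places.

Euler on (u,v): u_{n+1} = u_n + h·u', v_{n+1} = v_n + h·v'.
0.500000: (-1.100000, 0.300000); f=(-0.947100, -0.785700) → (-1.374659, 0.072147)
0.790000: (-1.374659, 0.072147); f=(-1.537520, -0.212534) → (-1.820540, 0.010512)
(u(1.08), v(1.08)) ≈ (-1.8205, 0.0105)

-1.8205, 0.0105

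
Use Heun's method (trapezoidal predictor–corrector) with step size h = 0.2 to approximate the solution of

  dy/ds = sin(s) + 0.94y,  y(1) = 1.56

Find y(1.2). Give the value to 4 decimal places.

Heun: k1 = f(s_n, y_n); k2 = f(s_n + h, y_n + h·k1); y_{n+1} = y_n + (h/2)·(k1 + k2).
s=1.000000, y=1.560000:
  k1 = f(1.000000, 1.560000) = 2.307871
  k2 = f(1.200000, 2.021574) = 2.832319
  y ← 1.560000 + (0.2/2)·(2.307871 + 2.832319) = 2.074019
y(1.2) ≈ 2.0740

2.0740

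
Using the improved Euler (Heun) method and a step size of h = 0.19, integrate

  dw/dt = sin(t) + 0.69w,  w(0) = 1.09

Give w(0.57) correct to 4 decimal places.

1.7913

Heun: k1 = f(t_n, w_n); k2 = f(t_n + h, w_n + h·k1); w_{n+1} = w_n + (h/2)·(k1 + k2).
t=0.000000, w=1.090000:
  k1 = f(0.000000, 1.090000) = 0.752100
  k2 = f(0.190000, 1.232899) = 1.039559
  w ← 1.090000 + (0.19/2)·(0.752100 + 1.039559) = 1.260208
t=0.190000, w=1.260208:
  k1 = f(0.190000, 1.260208) = 1.058402
  k2 = f(0.380000, 1.461304) = 1.379220
  w ← 1.260208 + (0.19/2)·(1.058402 + 1.379220) = 1.491782
t=0.380000, w=1.491782:
  k1 = f(0.380000, 1.491782) = 1.400250
  k2 = f(0.570000, 1.757829) = 1.752534
  w ← 1.491782 + (0.19/2)·(1.400250 + 1.752534) = 1.791296
w(0.57) ≈ 1.7913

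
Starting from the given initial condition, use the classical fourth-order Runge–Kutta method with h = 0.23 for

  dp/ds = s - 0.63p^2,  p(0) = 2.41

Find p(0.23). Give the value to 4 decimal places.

1.8085

RK4: k1 = f(s_n, p_n); k2 = f(s_n + h/2, p_n + (h/2)·k1); k3 = f(s_n + h/2, p_n + (h/2)·k2); k4 = f(s_n + h, p_n + h·k3); p_{n+1} = p_n + (h/6)·(k1 + 2k2 + 2k3 + k4).
s=0.000000, p=2.410000:
  k1 = f(0.000000, 2.410000) = -3.659103
  k2 = f(0.115000, 1.989203) = -2.377865
  k3 = f(0.115000, 2.136545) = -2.760841
  k4 = f(0.230000, 1.775007) = -1.754909
  p ← 2.410000 + (0.23/6)·(k1 + 2k2 + 2k3 + k4) = 1.808495
p(0.23) ≈ 1.8085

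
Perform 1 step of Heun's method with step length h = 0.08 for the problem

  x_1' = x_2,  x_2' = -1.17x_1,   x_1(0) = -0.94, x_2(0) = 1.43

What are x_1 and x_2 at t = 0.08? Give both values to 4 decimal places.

-0.8221, 1.5126

Heun on (x_1,x_2): k1 = f(t_n, state_n); k2 = f(t_n + h, state_n + h·k1); state_{n+1} = state_n + (h/2)·(k1 + k2).
0.000000: (-0.940000, 1.430000)
  k1 = (1.430000, 1.099800)
  predictor → (-0.825600, 1.517984)
  k2 = (1.517984, 0.965952)
  → (-0.822081, 1.512630)
(x_1(0.08), x_2(0.08)) ≈ (-0.8221, 1.5126)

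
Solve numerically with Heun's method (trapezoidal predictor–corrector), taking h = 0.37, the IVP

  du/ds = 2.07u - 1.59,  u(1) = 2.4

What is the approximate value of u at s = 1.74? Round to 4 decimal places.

7.6878

Heun: k1 = f(s_n, u_n); k2 = f(s_n + h, u_n + h·k1); u_{n+1} = u_n + (h/2)·(k1 + k2).
s=1.000000, u=2.400000:
  k1 = f(1.000000, 2.400000) = 3.378000
  k2 = f(1.370000, 3.649860) = 5.965210
  u ← 2.400000 + (0.37/2)·(3.378000 + 5.965210) = 4.128494
s=1.370000, u=4.128494:
  k1 = f(1.370000, 4.128494) = 6.955982
  k2 = f(1.740000, 6.702207) = 12.283569
  u ← 4.128494 + (0.37/2)·(6.955982 + 12.283569) = 7.687811
u(1.74) ≈ 7.6878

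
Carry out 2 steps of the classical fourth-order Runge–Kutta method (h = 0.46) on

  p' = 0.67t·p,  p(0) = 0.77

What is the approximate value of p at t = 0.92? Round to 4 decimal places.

RK4: k1 = f(t_n, p_n); k2 = f(t_n + h/2, p_n + (h/2)·k1); k3 = f(t_n + h/2, p_n + (h/2)·k2); k4 = f(t_n + h, p_n + h·k3); p_{n+1} = p_n + (h/6)·(k1 + 2k2 + 2k3 + k4).
t=0.000000, p=0.770000:
  k1 = f(0.000000, 0.770000) = 0.000000
  k2 = f(0.230000, 0.770000) = 0.118657
  k3 = f(0.230000, 0.797291) = 0.122863
  k4 = f(0.460000, 0.826517) = 0.254732
  p ← 0.770000 + (0.46/6)·(k1 + 2k2 + 2k3 + k4) = 0.826562
t=0.460000, p=0.826562:
  k1 = f(0.460000, 0.826562) = 0.254747
  k2 = f(0.690000, 0.885154) = 0.409207
  k3 = f(0.690000, 0.920680) = 0.425630
  k4 = f(0.920000, 1.022352) = 0.630178
  p ← 0.826562 + (0.46/6)·(k1 + 2k2 + 2k3 + k4) = 1.022415
p(0.92) ≈ 1.0224

1.0224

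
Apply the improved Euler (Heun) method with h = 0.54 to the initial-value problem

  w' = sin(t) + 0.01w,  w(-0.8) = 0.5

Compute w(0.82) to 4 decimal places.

Heun: k1 = f(t_n, w_n); k2 = f(t_n + h, w_n + h·k1); w_{n+1} = w_n + (h/2)·(k1 + k2).
t=-0.800000, w=0.500000:
  k1 = f(-0.800000, 0.500000) = -0.712356
  k2 = f(-0.260000, 0.115328) = -0.255927
  w ← 0.500000 + (0.54/2)·(-0.712356 + (-0.255927)) = 0.238563
t=-0.260000, w=0.238563:
  k1 = f(-0.260000, 0.238563) = -0.254695
  k2 = f(0.280000, 0.101028) = 0.277366
  w ← 0.238563 + (0.54/2)·(-0.254695 + 0.277366) = 0.244685
t=0.280000, w=0.244685:
  k1 = f(0.280000, 0.244685) = 0.278802
  k2 = f(0.820000, 0.395238) = 0.735098
  w ← 0.244685 + (0.54/2)·(0.278802 + 0.735098) = 0.518438
w(0.82) ≈ 0.5184

0.5184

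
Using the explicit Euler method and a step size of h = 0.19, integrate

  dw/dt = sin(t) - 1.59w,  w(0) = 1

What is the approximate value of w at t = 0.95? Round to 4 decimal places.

Euler: w_{n+1} = w_n + h·f(t_n, w_n).
t=0.000000, w=1.000000: f=-1.590000 → w ← 1.000000 + 0.19·(-1.590000) = 0.697900
t=0.190000, w=0.697900: f=-0.920802 → w ← 0.697900 + 0.19·(-0.920802) = 0.522948
t=0.380000, w=0.522948: f=-0.460566 → w ← 0.522948 + 0.19·(-0.460566) = 0.435440
t=0.570000, w=0.435440: f=-0.152718 → w ← 0.435440 + 0.19·(-0.152718) = 0.406424
t=0.760000, w=0.406424: f=0.042708 → w ← 0.406424 + 0.19·0.042708 = 0.414538
w(0.95) ≈ 0.4145

0.4145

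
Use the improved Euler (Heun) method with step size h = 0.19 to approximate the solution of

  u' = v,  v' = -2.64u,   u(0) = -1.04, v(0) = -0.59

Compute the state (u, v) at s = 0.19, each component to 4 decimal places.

-1.1025, -0.0402

Heun on (u,v): k1 = f(s_n, state_n); k2 = f(s_n + h, state_n + h·k1); state_{n+1} = state_n + (h/2)·(k1 + k2).
0.000000: (-1.040000, -0.590000)
  k1 = (-0.590000, 2.745600)
  predictor → (-1.152100, -0.068336)
  k2 = (-0.068336, 3.041544)
  → (-1.102542, -0.040221)
(u(0.19), v(0.19)) ≈ (-1.1025, -0.0402)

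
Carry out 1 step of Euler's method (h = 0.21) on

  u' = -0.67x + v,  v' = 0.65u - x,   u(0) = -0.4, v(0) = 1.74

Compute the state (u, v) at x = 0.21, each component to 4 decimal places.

Euler on (u,v): u_{n+1} = u_n + h·u', v_{n+1} = v_n + h·v'.
0.000000: (-0.400000, 1.740000); f=(1.740000, -0.260000) → (-0.034600, 1.685400)
(u(0.21), v(0.21)) ≈ (-0.0346, 1.6854)

-0.0346, 1.6854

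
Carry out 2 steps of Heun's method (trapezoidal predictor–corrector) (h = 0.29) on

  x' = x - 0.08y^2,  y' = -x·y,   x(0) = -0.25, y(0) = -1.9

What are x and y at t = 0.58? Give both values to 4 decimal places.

Heun on (x,y): k1 = f(t_n, state_n); k2 = f(t_n + h, state_n + h·k1); state_{n+1} = state_n + (h/2)·(k1 + k2).
0.000000: (-0.250000, -1.900000)
  k1 = (-0.538800, -0.475000)
  predictor → (-0.406252, -2.037750)
  k2 = (-0.738446, -0.827840)
  → (-0.435201, -2.088912)
0.290000: (-0.435201, -2.088912)
  k1 = (-0.784285, -0.909096)
  predictor → (-0.662643, -2.352550)
  k2 = (-1.105402, -1.558901)
  → (-0.709205, -2.446771)
(x(0.58), y(0.58)) ≈ (-0.7092, -2.4468)

-0.7092, -2.4468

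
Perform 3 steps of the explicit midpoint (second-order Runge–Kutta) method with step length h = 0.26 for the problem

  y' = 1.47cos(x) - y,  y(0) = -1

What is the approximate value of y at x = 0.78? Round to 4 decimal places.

Midpoint: k1 = f(x_n, y_n); k2 = f(x_n + h/2, y_n + (h/2)·k1); y_{n+1} = y_n + h·k2.
x=0.000000, y=-1.000000:
  k1 = f(0.000000, -1.000000) = 2.470000
  k2 = f(0.130000, -0.678900) = 2.136496
  y ← -1.000000 + 0.26·2.136496 = -0.444511
x=0.260000, y=-0.444511:
  k1 = f(0.260000, -0.444511) = 1.865104
  k2 = f(0.390000, -0.202047) = 1.561664
  y ← -0.444511 + 0.26·1.561664 = -0.038478
x=0.520000, y=-0.038478:
  k1 = f(0.520000, -0.038478) = 1.314173
  k2 = f(0.650000, 0.132364) = 1.037879
  y ← -0.038478 + 0.26·1.037879 = 0.231370
y(0.78) ≈ 0.2314

0.2314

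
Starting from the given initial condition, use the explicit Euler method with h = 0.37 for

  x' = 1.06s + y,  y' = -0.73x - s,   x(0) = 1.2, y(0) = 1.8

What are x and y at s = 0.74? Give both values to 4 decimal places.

Euler on (x,y): x_{n+1} = x_n + h·x', y_{n+1} = y_n + h·y'.
0.000000: (1.200000, 1.800000); f=(1.800000, -0.876000) → (1.866000, 1.475880)
0.370000: (1.866000, 1.475880); f=(1.868080, -1.732180) → (2.557190, 0.834973)
(x(0.74), y(0.74)) ≈ (2.5572, 0.8350)

2.5572, 0.8350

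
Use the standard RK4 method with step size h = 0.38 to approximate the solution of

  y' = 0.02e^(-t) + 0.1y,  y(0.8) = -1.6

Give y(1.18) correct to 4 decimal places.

RK4: k1 = f(t_n, y_n); k2 = f(t_n + h/2, y_n + (h/2)·k1); k3 = f(t_n + h/2, y_n + (h/2)·k2); k4 = f(t_n + h, y_n + h·k3); y_{n+1} = y_n + (h/6)·(k1 + 2k2 + 2k3 + k4).
t=0.800000, y=-1.600000:
  k1 = f(0.800000, -1.600000) = -0.151013
  k2 = f(0.990000, -1.628693) = -0.155438
  k3 = f(0.990000, -1.629533) = -0.155522
  k4 = f(1.180000, -1.659098) = -0.159764
  y ← -1.600000 + (0.38/6)·(k1 + 2k2 + 2k3 + k4) = -1.659071
y(1.18) ≈ -1.6591

-1.6591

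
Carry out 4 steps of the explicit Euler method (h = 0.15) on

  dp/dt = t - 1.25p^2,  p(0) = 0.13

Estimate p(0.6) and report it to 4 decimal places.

0.2482

Euler: p_{n+1} = p_n + h·f(t_n, p_n).
t=0.000000, p=0.130000: f=-0.021125 → p ← 0.130000 + 0.15·(-0.021125) = 0.126831
t=0.150000, p=0.126831: f=0.129892 → p ← 0.126831 + 0.15·0.129892 = 0.146315
t=0.300000, p=0.146315: f=0.273240 → p ← 0.146315 + 0.15·0.273240 = 0.187301
t=0.450000, p=0.187301: f=0.406148 → p ← 0.187301 + 0.15·0.406148 = 0.248223
p(0.6) ≈ 0.2482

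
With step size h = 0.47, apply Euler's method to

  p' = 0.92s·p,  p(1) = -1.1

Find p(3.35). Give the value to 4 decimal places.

-21.7290

Euler: p_{n+1} = p_n + h·f(s_n, p_n).
s=1.000000, p=-1.100000: f=-1.012000 → p ← -1.100000 + 0.47·(-1.012000) = -1.575640
s=1.470000, p=-1.575640: f=-2.130896 → p ← -1.575640 + 0.47·(-2.130896) = -2.577161
s=1.940000, p=-2.577161: f=-4.599717 → p ← -2.577161 + 0.47·(-4.599717) = -4.739028
s=2.410000, p=-4.739028: f=-10.507372 → p ← -4.739028 + 0.47·(-10.507372) = -9.677493
s=2.880000, p=-9.677493: f=-25.641485 → p ← -9.677493 + 0.47·(-25.641485) = -21.728991
p(3.35) ≈ -21.7290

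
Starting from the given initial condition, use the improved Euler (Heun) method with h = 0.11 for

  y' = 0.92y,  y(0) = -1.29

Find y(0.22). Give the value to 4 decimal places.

Heun: k1 = f(t_n, y_n); k2 = f(t_n + h, y_n + h·k1); y_{n+1} = y_n + (h/2)·(k1 + k2).
t=0.000000, y=-1.290000:
  k1 = f(0.000000, -1.290000) = -1.186800
  k2 = f(0.110000, -1.420548) = -1.306904
  y ← -1.290000 + (0.11/2)·(-1.186800 + (-1.306904)) = -1.427154
t=0.110000, y=-1.427154:
  k1 = f(0.110000, -1.427154) = -1.312981
  k2 = f(0.220000, -1.571582) = -1.445855
  y ← -1.427154 + (0.11/2)·(-1.312981 + (-1.445855)) = -1.578890
y(0.22) ≈ -1.5789

-1.5789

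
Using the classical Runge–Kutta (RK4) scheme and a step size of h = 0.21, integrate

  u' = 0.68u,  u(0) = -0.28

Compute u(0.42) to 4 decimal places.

RK4: k1 = f(x_n, u_n); k2 = f(x_n + h/2, u_n + (h/2)·k1); k3 = f(x_n + h/2, u_n + (h/2)·k2); k4 = f(x_n + h, u_n + h·k3); u_{n+1} = u_n + (h/6)·(k1 + 2k2 + 2k3 + k4).
x=0.000000, u=-0.280000:
  k1 = f(0.000000, -0.280000) = -0.190400
  k2 = f(0.105000, -0.299992) = -0.203995
  k3 = f(0.105000, -0.301419) = -0.204965
  k4 = f(0.210000, -0.323043) = -0.219669
  u ← -0.280000 + (0.21/6)·(k1 + 2k2 + 2k3 + k4) = -0.322980
x=0.210000, u=-0.322980:
  k1 = f(0.210000, -0.322980) = -0.219626
  k2 = f(0.315000, -0.346040) = -0.235307
  k3 = f(0.315000, -0.347687) = -0.236427
  k4 = f(0.420000, -0.372629) = -0.253388
  u ← -0.322980 + (0.21/6)·(k1 + 2k2 + 2k3 + k4) = -0.372557
u(0.42) ≈ -0.3726

-0.3726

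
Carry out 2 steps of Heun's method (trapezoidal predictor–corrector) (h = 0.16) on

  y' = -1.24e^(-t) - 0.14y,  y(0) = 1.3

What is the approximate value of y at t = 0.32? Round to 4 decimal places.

Heun: k1 = f(t_n, y_n); k2 = f(t_n + h, y_n + h·k1); y_{n+1} = y_n + (h/2)·(k1 + k2).
t=0.000000, y=1.300000:
  k1 = f(0.000000, 1.300000) = -1.422000
  k2 = f(0.160000, 1.072480) = -1.206805
  y ← 1.300000 + (0.16/2)·(-1.422000 + (-1.206805)) = 1.089696
t=0.160000, y=1.089696:
  k1 = f(0.160000, 1.089696) = -1.209216
  k2 = f(0.320000, 0.896221) = -1.025896
  y ← 1.089696 + (0.16/2)·(-1.209216 + (-1.025896)) = 0.910887
y(0.32) ≈ 0.9109

0.9109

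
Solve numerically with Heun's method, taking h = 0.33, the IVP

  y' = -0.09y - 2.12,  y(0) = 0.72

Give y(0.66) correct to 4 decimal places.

Heun: k1 = f(t_n, y_n); k2 = f(t_n + h, y_n + h·k1); y_{n+1} = y_n + (h/2)·(k1 + k2).
t=0.000000, y=0.720000:
  k1 = f(0.000000, 0.720000) = -2.184800
  k2 = f(0.330000, -0.000984) = -2.119911
  y ← 0.720000 + (0.33/2)·(-2.184800 + (-2.119911)) = 0.009723
t=0.330000, y=0.009723:
  k1 = f(0.330000, 0.009723) = -2.120875
  k2 = f(0.660000, -0.690166) = -2.057885
  y ← 0.009723 + (0.33/2)·(-2.120875 + (-2.057885)) = -0.679773
y(0.66) ≈ -0.6798

-0.6798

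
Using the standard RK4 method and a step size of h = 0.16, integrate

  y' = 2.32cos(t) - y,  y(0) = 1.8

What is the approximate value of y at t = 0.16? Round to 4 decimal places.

1.8754

RK4: k1 = f(t_n, y_n); k2 = f(t_n + h/2, y_n + (h/2)·k1); k3 = f(t_n + h/2, y_n + (h/2)·k2); k4 = f(t_n + h, y_n + h·k3); y_{n+1} = y_n + (h/6)·(k1 + 2k2 + 2k3 + k4).
t=0.000000, y=1.800000:
  k1 = f(0.000000, 1.800000) = 0.520000
  k2 = f(0.080000, 1.841600) = 0.470980
  k3 = f(0.080000, 1.837678) = 0.474902
  k4 = f(0.160000, 1.875984) = 0.414383
  y ← 1.800000 + (0.16/6)·(k1 + 2k2 + 2k3 + k4) = 1.875364
y(0.16) ≈ 1.8754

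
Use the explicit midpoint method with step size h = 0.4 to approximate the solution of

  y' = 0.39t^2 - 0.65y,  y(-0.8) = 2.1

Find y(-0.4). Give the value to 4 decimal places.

Midpoint: k1 = f(t_n, y_n); k2 = f(t_n + h/2, y_n + (h/2)·k1); y_{n+1} = y_n + h·k2.
t=-0.800000, y=2.100000:
  k1 = f(-0.800000, 2.100000) = -1.115400
  k2 = f(-0.600000, 1.876920) = -1.079598
  y ← 2.100000 + 0.4·(-1.079598) = 1.668161
y(-0.4) ≈ 1.6682

1.6682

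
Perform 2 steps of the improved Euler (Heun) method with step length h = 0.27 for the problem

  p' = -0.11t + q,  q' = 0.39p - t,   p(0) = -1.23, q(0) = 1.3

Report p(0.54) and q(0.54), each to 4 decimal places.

-0.6240, 0.9643

Heun on (p,q): k1 = f(t_n, state_n); k2 = f(t_n + h, state_n + h·k1); state_{n+1} = state_n + (h/2)·(k1 + k2).
0.000000: (-1.230000, 1.300000)
  k1 = (1.300000, -0.479700)
  predictor → (-0.879000, 1.170481)
  k2 = (1.140781, -0.612810)
  → (-0.900495, 1.152511)
0.270000: (-0.900495, 1.152511)
  k1 = (1.122811, -0.621193)
  predictor → (-0.597336, 0.984789)
  k2 = (0.925389, -0.772961)
  → (-0.623988, 0.964300)
(p(0.54), q(0.54)) ≈ (-0.6240, 0.9643)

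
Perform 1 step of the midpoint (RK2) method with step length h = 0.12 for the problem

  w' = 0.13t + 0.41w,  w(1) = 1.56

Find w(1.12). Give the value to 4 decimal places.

Midpoint: k1 = f(t_n, w_n); k2 = f(t_n + h/2, w_n + (h/2)·k1); w_{n+1} = w_n + h·k2.
t=1.000000, w=1.560000:
  k1 = f(1.000000, 1.560000) = 0.769600
  k2 = f(1.060000, 1.606176) = 0.796332
  w ← 1.560000 + 0.12·0.796332 = 1.655560
w(1.12) ≈ 1.6556

1.6556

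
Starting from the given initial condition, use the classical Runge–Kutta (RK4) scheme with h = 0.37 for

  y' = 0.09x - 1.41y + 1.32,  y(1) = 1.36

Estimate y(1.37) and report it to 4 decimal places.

RK4: k1 = f(x_n, y_n); k2 = f(x_n + h/2, y_n + (h/2)·k1); k3 = f(x_n + h/2, y_n + (h/2)·k2); k4 = f(x_n + h, y_n + h·k3); y_{n+1} = y_n + (h/6)·(k1 + 2k2 + 2k3 + k4).
x=1.000000, y=1.360000:
  k1 = f(1.000000, 1.360000) = -0.507600
  k2 = f(1.185000, 1.266094) = -0.358543
  k3 = f(1.185000, 1.293670) = -0.397424
  k4 = f(1.370000, 1.212953) = -0.266964
  y ← 1.360000 + (0.37/6)·(k1 + 2k2 + 2k3 + k4) = 1.218999
y(1.37) ≈ 1.2190

1.2190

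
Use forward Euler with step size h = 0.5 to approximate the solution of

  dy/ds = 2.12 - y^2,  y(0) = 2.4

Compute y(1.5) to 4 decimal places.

1.4487

Euler: y_{n+1} = y_n + h·f(s_n, y_n).
s=0.000000, y=2.400000: f=-3.640000 → y ← 2.400000 + 0.5·(-3.640000) = 0.580000
s=0.500000, y=0.580000: f=1.783600 → y ← 0.580000 + 0.5·1.783600 = 1.471800
s=1.000000, y=1.471800: f=-0.046195 → y ← 1.471800 + 0.5·(-0.046195) = 1.448702
y(1.5) ≈ 1.4487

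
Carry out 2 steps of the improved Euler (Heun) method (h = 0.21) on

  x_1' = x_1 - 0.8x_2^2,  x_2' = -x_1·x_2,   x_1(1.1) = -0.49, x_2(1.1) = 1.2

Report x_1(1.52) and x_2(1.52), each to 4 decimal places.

-1.5235, 1.7490

Heun on (x_1,x_2): k1 = f(t_n, state_n); k2 = f(t_n + h, state_n + h·k1); state_{n+1} = state_n + (h/2)·(k1 + k2).
1.100000: (-0.490000, 1.200000)
  k1 = (-1.642000, 0.588000)
  predictor → (-0.834820, 1.323480)
  k2 = (-2.236099, 1.104868)
  → (-0.897200, 1.377751)
1.310000: (-0.897200, 1.377751)
  k1 = (-2.415759, 1.236119)
  predictor → (-1.404510, 1.637336)
  k2 = (-3.549205, 2.299655)
  → (-1.523522, 1.749007)
(x_1(1.52), x_2(1.52)) ≈ (-1.5235, 1.7490)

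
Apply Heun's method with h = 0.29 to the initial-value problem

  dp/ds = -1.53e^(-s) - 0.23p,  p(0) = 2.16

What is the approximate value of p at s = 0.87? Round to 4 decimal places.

Heun: k1 = f(s_n, p_n); k2 = f(s_n + h, p_n + h·k1); p_{n+1} = p_n + (h/2)·(k1 + k2).
s=0.000000, p=2.160000:
  k1 = f(0.000000, 2.160000) = -2.026800
  k2 = f(0.290000, 1.572228) = -1.506456
  p ← 2.160000 + (0.29/2)·(-2.026800 + (-1.506456)) = 1.647678
s=0.290000, p=1.647678:
  k1 = f(0.290000, 1.647678) = -1.523809
  k2 = f(0.580000, 1.205773) = -1.133972
  p ← 1.647678 + (0.29/2)·(-1.523809 + (-1.133972)) = 1.262300
s=0.580000, p=1.262300:
  k1 = f(0.580000, 1.262300) = -1.146973
  k2 = f(0.870000, 0.929677) = -0.854822
  p ← 1.262300 + (0.29/2)·(-1.146973 + (-0.854822)) = 0.972039
p(0.87) ≈ 0.9720

0.9720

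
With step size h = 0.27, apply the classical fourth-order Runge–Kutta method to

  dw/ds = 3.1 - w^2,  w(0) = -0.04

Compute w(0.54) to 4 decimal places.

1.2832

RK4: k1 = f(s_n, w_n); k2 = f(s_n + h/2, w_n + (h/2)·k1); k3 = f(s_n + h/2, w_n + (h/2)·k2); k4 = f(s_n + h, w_n + h·k3); w_{n+1} = w_n + (h/6)·(k1 + 2k2 + 2k3 + k4).
s=0.000000, w=-0.040000:
  k1 = f(0.000000, -0.040000) = 3.098400
  k2 = f(0.135000, 0.378284) = 2.956901
  k3 = f(0.135000, 0.359182) = 2.970989
  k4 = f(0.270000, 0.762167) = 2.519102
  w ← -0.040000 + (0.27/6)·(k1 + 2k2 + 2k3 + k4) = 0.746298
s=0.270000, w=0.746298:
  k1 = f(0.270000, 0.746298) = 2.543040
  k2 = f(0.405000, 1.089608) = 1.912754
  k3 = f(0.405000, 1.004519) = 2.090941
  k4 = f(0.540000, 1.310852) = 1.381668
  w ← 0.746298 + (0.27/6)·(k1 + 2k2 + 2k3 + k4) = 1.283242
w(0.54) ≈ 1.2832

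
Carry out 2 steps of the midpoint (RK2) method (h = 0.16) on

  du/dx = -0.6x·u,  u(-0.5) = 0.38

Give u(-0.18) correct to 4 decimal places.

0.4057

Midpoint: k1 = f(x_n, u_n); k2 = f(x_n + h/2, u_n + (h/2)·k1); u_{n+1} = u_n + h·k2.
x=-0.500000, u=0.380000:
  k1 = f(-0.500000, 0.380000) = 0.114000
  k2 = f(-0.420000, 0.389120) = 0.098058
  u ← 0.380000 + 0.16·0.098058 = 0.395689
x=-0.340000, u=0.395689:
  k1 = f(-0.340000, 0.395689) = 0.080721
  k2 = f(-0.260000, 0.402147) = 0.062735
  u ← 0.395689 + 0.16·0.062735 = 0.405727
u(-0.18) ≈ 0.4057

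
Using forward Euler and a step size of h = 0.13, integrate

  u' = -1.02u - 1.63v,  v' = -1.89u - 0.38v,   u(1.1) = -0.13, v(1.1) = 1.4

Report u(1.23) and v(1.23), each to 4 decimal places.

Euler on (u,v): u_{n+1} = u_n + h·u', v_{n+1} = v_n + h·v'.
1.100000: (-0.130000, 1.400000); f=(-2.149400, -0.286300) → (-0.409422, 1.362781)
(u(1.23), v(1.23)) ≈ (-0.4094, 1.3628)

-0.4094, 1.3628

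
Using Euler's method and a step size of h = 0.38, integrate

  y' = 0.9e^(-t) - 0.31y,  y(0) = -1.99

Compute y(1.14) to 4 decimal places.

-0.7339

Euler: y_{n+1} = y_n + h·f(t_n, y_n).
t=0.000000, y=-1.990000: f=1.516900 → y ← -1.990000 + 0.38·1.516900 = -1.413578
t=0.380000, y=-1.413578: f=1.053684 → y ← -1.413578 + 0.38·1.053684 = -1.013178
t=0.760000, y=-1.013178: f=0.734985 → y ← -1.013178 + 0.38·0.734985 = -0.733884
y(1.14) ≈ -0.7339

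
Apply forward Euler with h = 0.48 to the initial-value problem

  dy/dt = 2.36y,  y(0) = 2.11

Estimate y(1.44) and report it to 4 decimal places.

Euler: y_{n+1} = y_n + h·f(t_n, y_n).
t=0.000000, y=2.110000: f=4.979600 → y ← 2.110000 + 0.48·4.979600 = 4.500208
t=0.480000, y=4.500208: f=10.620491 → y ← 4.500208 + 0.48·10.620491 = 9.598044
t=0.960000, y=9.598044: f=22.651383 → y ← 9.598044 + 0.48·22.651383 = 20.470707
y(1.44) ≈ 20.4707

20.4707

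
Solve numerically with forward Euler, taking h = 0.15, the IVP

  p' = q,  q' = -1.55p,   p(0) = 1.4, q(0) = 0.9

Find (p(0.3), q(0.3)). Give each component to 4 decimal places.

1.6212, 0.2176

Euler on (p,q): p_{n+1} = p_n + h·p', q_{n+1} = q_n + h·q'.
0.000000: (1.400000, 0.900000); f=(0.900000, -2.170000) → (1.535000, 0.574500)
0.150000: (1.535000, 0.574500); f=(0.574500, -2.379250) → (1.621175, 0.217613)
(p(0.3), q(0.3)) ≈ (1.6212, 0.2176)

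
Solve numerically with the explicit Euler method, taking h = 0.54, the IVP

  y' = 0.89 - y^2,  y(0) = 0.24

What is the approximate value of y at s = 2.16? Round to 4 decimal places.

0.9434

Euler: y_{n+1} = y_n + h·f(s_n, y_n).
s=0.000000, y=0.240000: f=0.832400 → y ← 0.240000 + 0.54·0.832400 = 0.689496
s=0.540000, y=0.689496: f=0.414595 → y ← 0.689496 + 0.54·0.414595 = 0.913377
s=1.080000, y=0.913377: f=0.055742 → y ← 0.913377 + 0.54·0.055742 = 0.943478
s=1.620000, y=0.943478: f=-0.000151 → y ← 0.943478 + 0.54·(-0.000151) = 0.943397
y(2.16) ≈ 0.9434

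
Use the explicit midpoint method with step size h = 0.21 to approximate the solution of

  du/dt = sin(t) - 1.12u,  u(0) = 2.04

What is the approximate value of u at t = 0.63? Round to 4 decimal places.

Midpoint: k1 = f(t_n, u_n); k2 = f(t_n + h/2, u_n + (h/2)·k1); u_{n+1} = u_n + h·k2.
t=0.000000, u=2.040000:
  k1 = f(0.000000, 2.040000) = -2.284800
  k2 = f(0.105000, 1.800096) = -1.911300
  u ← 2.040000 + 0.21·(-1.911300) = 1.638627
t=0.210000, u=1.638627:
  k1 = f(0.210000, 1.638627) = -1.626802
  k2 = f(0.315000, 1.467813) = -1.334134
  u ← 1.638627 + 0.21·(-1.334134) = 1.358459
t=0.420000, u=1.358459:
  k1 = f(0.420000, 1.358459) = -1.113713
  k2 = f(0.525000, 1.241519) = -0.889288
  u ← 1.358459 + 0.21·(-0.889288) = 1.171708
u(0.63) ≈ 1.1717

1.1717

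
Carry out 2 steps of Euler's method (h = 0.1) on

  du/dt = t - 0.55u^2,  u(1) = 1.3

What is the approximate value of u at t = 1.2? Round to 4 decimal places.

Euler: u_{n+1} = u_n + h·f(t_n, u_n).
t=1.000000, u=1.300000: f=0.070500 → u ← 1.300000 + 0.1·0.070500 = 1.307050
t=1.100000, u=1.307050: f=0.160391 → u ← 1.307050 + 0.1·0.160391 = 1.323089
u(1.2) ≈ 1.3231

1.3231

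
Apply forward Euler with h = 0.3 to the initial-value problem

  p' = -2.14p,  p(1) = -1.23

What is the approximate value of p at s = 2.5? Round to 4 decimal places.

Euler: p_{n+1} = p_n + h·f(s_n, p_n).
s=1.000000, p=-1.230000: f=2.632200 → p ← -1.230000 + 0.3·2.632200 = -0.440340
s=1.300000, p=-0.440340: f=0.942328 → p ← -0.440340 + 0.3·0.942328 = -0.157642
s=1.600000, p=-0.157642: f=0.337353 → p ← -0.157642 + 0.3·0.337353 = -0.056436
s=1.900000, p=-0.056436: f=0.120772 → p ← -0.056436 + 0.3·0.120772 = -0.020204
s=2.200000, p=-0.020204: f=0.043237 → p ← -0.020204 + 0.3·0.043237 = -0.007233
p(2.5) ≈ -0.0072

-0.0072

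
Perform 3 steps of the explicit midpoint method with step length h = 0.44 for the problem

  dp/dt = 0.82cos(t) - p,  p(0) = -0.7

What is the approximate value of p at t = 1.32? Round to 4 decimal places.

Midpoint: k1 = f(t_n, p_n); k2 = f(t_n + h/2, p_n + (h/2)·k1); p_{n+1} = p_n + h·k2.
t=0.000000, p=-0.700000:
  k1 = f(0.000000, -0.700000) = 1.520000
  k2 = f(0.220000, -0.365600) = 1.165836
  p ← -0.700000 + 0.44·1.165836 = -0.187032
t=0.440000, p=-0.187032:
  k1 = f(0.440000, -0.187032) = 0.928929
  k2 = f(0.660000, 0.017332) = 0.630462
  p ← -0.187032 + 0.44·0.630462 = 0.090371
t=0.880000, p=0.090371:
  k1 = f(0.880000, 0.090371) = 0.432093
  k2 = f(1.100000, 0.185431) = 0.186517
  p ← 0.090371 + 0.44·0.186517 = 0.172439
p(1.32) ≈ 0.1724

0.1724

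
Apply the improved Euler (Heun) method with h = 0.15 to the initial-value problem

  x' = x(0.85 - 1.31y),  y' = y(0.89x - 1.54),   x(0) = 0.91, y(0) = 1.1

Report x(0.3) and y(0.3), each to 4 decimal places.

Heun on (x,y): k1 = f(s_n, state_n); k2 = f(s_n + h, state_n + h·k1); state_{n+1} = state_n + (h/2)·(k1 + k2).
0.000000: (0.910000, 1.100000)
  k1 = (-0.537810, -0.803110)
  predictor → (0.829329, 0.979534)
  k2 = (-0.359256, -0.785486)
  → (0.842720, 0.980855)
0.150000: (0.842720, 0.980855)
  k1 = (-0.366516, -0.774855)
  predictor → (0.787743, 0.864627)
  k2 = (-0.222664, -0.725343)
  → (0.798532, 0.868340)
(x(0.3), y(0.3)) ≈ (0.7985, 0.8683)

0.7985, 0.8683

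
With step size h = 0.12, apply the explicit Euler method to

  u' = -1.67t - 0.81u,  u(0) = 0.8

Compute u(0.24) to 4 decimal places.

Euler: u_{n+1} = u_n + h·f(t_n, u_n).
t=0.000000, u=0.800000: f=-0.648000 → u ← 0.800000 + 0.12·(-0.648000) = 0.722240
t=0.120000, u=0.722240: f=-0.785414 → u ← 0.722240 + 0.12·(-0.785414) = 0.627990
u(0.24) ≈ 0.6280

0.6280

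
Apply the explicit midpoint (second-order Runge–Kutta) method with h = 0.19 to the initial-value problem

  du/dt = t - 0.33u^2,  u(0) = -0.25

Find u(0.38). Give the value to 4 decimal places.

Midpoint: k1 = f(t_n, u_n); k2 = f(t_n + h/2, u_n + (h/2)·k1); u_{n+1} = u_n + h·k2.
t=0.000000, u=-0.250000:
  k1 = f(0.000000, -0.250000) = -0.020625
  k2 = f(0.095000, -0.251959) = 0.074050
  u ← -0.250000 + 0.19·0.074050 = -0.235930
t=0.190000, u=-0.235930:
  k1 = f(0.190000, -0.235930) = 0.171631
  k2 = f(0.285000, -0.219625) = 0.269082
  u ← -0.235930 + 0.19·0.269082 = -0.184805
u(0.38) ≈ -0.1848

-0.1848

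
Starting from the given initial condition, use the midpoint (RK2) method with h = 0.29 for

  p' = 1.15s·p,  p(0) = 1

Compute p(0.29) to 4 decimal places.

1.0484

Midpoint: k1 = f(s_n, p_n); k2 = f(s_n + h/2, p_n + (h/2)·k1); p_{n+1} = p_n + h·k2.
s=0.000000, p=1.000000:
  k1 = f(0.000000, 1.000000) = 0.000000
  k2 = f(0.145000, 1.000000) = 0.166750
  p ← 1.000000 + 0.29·0.166750 = 1.048358
p(0.29) ≈ 1.0484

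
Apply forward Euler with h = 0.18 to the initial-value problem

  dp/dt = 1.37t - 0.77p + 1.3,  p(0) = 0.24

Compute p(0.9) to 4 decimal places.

Euler: p_{n+1} = p_n + h·f(t_n, p_n).
t=0.000000, p=0.240000: f=1.115200 → p ← 0.240000 + 0.18·1.115200 = 0.440736
t=0.180000, p=0.440736: f=1.207233 → p ← 0.440736 + 0.18·1.207233 = 0.658038
t=0.360000, p=0.658038: f=1.286511 → p ← 0.658038 + 0.18·1.286511 = 0.889610
t=0.540000, p=0.889610: f=1.354800 → p ← 0.889610 + 0.18·1.354800 = 1.133474
t=0.720000, p=1.133474: f=1.413625 → p ← 1.133474 + 0.18·1.413625 = 1.387926
p(0.9) ≈ 1.3879

1.3879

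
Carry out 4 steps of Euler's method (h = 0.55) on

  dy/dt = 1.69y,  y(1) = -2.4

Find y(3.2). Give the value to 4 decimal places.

-33.2652

Euler: y_{n+1} = y_n + h·f(t_n, y_n).
t=1.000000, y=-2.400000: f=-4.056000 → y ← -2.400000 + 0.55·(-4.056000) = -4.630800
t=1.550000, y=-4.630800: f=-7.826052 → y ← -4.630800 + 0.55·(-7.826052) = -8.935129
t=2.100000, y=-8.935129: f=-15.100367 → y ← -8.935129 + 0.55·(-15.100367) = -17.240331
t=2.650000, y=-17.240331: f=-29.136159 → y ← -17.240331 + 0.55·(-29.136159) = -33.265218
y(3.2) ≈ -33.2652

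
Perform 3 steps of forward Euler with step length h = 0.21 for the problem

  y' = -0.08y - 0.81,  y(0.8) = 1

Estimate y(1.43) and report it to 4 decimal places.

0.4487

Euler: y_{n+1} = y_n + h·f(x_n, y_n).
x=0.800000, y=1.000000: f=-0.890000 → y ← 1.000000 + 0.21·(-0.890000) = 0.813100
x=1.010000, y=0.813100: f=-0.875048 → y ← 0.813100 + 0.21·(-0.875048) = 0.629340
x=1.220000, y=0.629340: f=-0.860347 → y ← 0.629340 + 0.21·(-0.860347) = 0.448667
y(1.43) ≈ 0.4487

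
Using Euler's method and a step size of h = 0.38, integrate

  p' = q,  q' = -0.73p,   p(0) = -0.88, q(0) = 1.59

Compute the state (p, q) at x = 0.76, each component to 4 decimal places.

0.4212, 1.9106

Euler on (p,q): p_{n+1} = p_n + h·p', q_{n+1} = q_n + h·q'.
0.000000: (-0.880000, 1.590000); f=(1.590000, 0.642400) → (-0.275800, 1.834112)
0.380000: (-0.275800, 1.834112); f=(1.834112, 0.201334) → (0.421163, 1.910619)
(p(0.76), q(0.76)) ≈ (0.4212, 1.9106)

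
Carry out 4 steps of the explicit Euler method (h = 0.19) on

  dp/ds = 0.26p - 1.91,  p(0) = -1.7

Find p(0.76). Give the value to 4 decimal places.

-3.6244

Euler: p_{n+1} = p_n + h·f(s_n, p_n).
s=0.000000, p=-1.700000: f=-2.352000 → p ← -1.700000 + 0.19·(-2.352000) = -2.146880
s=0.190000, p=-2.146880: f=-2.468189 → p ← -2.146880 + 0.19·(-2.468189) = -2.615836
s=0.380000, p=-2.615836: f=-2.590117 → p ← -2.615836 + 0.19·(-2.590117) = -3.107958
s=0.570000, p=-3.107958: f=-2.718069 → p ← -3.107958 + 0.19·(-2.718069) = -3.624391
p(0.76) ≈ -3.6244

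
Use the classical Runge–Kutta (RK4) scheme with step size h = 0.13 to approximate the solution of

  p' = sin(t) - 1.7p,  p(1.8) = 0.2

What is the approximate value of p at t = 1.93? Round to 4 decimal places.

0.2718

RK4: k1 = f(t_n, p_n); k2 = f(t_n + h/2, p_n + (h/2)·k1); k3 = f(t_n + h/2, p_n + (h/2)·k2); k4 = f(t_n + h, p_n + h·k3); p_{n+1} = p_n + (h/6)·(k1 + 2k2 + 2k3 + k4).
t=1.800000, p=0.200000:
  k1 = f(1.800000, 0.200000) = 0.633848
  k2 = f(1.865000, 0.241200) = 0.546993
  k3 = f(1.865000, 0.235555) = 0.556591
  k4 = f(1.930000, 0.272357) = 0.473171
  p ← 0.200000 + (0.13/6)·(k1 + 2k2 + 2k3 + k4) = 0.271807
p(1.93) ≈ 0.2718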